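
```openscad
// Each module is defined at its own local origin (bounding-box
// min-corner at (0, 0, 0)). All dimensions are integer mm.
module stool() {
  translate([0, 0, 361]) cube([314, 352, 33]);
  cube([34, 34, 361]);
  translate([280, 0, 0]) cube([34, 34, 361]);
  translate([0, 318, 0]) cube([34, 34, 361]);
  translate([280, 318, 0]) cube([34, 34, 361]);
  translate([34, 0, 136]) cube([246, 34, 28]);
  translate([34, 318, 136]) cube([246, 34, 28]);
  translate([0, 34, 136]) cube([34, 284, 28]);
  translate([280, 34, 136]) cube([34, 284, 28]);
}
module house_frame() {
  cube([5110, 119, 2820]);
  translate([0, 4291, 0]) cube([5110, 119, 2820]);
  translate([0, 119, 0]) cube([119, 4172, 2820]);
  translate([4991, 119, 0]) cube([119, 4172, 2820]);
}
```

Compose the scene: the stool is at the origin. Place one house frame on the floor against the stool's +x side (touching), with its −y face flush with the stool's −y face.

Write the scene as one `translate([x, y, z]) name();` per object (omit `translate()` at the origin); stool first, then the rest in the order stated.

stool();
translate([314, 0, 0]) house_frame();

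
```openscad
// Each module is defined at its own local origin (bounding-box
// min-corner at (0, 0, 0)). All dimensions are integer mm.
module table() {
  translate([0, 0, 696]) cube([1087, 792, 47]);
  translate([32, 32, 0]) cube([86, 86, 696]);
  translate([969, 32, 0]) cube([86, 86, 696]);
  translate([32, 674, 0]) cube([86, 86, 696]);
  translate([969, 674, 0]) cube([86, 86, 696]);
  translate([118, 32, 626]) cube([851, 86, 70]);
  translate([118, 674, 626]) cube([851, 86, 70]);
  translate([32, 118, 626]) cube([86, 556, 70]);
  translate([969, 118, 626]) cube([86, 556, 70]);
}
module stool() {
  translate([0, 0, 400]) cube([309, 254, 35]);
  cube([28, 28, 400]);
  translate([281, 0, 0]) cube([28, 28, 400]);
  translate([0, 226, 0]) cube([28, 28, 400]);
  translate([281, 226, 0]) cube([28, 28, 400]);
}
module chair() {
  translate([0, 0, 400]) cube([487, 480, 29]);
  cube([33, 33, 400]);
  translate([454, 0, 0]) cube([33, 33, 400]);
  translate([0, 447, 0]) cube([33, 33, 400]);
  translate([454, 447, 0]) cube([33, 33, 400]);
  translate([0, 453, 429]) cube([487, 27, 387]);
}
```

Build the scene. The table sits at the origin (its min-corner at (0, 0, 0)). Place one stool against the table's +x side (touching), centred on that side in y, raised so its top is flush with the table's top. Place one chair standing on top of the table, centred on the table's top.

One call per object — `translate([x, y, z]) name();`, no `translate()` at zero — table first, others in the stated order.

table();
translate([1087, 269, 308]) stool();
translate([300, 156, 743]) chair();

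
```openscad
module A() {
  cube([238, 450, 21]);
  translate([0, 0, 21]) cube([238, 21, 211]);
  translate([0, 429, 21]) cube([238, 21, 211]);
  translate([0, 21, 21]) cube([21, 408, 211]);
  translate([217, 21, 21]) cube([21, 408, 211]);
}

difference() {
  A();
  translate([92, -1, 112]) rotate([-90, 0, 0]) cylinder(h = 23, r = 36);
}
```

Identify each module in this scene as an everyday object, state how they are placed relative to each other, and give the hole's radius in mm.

The subtracted cylinder has r = 36 mm.

A is an open box. The open box has a circular hole through its front wall. The hole's radius is 36 mm.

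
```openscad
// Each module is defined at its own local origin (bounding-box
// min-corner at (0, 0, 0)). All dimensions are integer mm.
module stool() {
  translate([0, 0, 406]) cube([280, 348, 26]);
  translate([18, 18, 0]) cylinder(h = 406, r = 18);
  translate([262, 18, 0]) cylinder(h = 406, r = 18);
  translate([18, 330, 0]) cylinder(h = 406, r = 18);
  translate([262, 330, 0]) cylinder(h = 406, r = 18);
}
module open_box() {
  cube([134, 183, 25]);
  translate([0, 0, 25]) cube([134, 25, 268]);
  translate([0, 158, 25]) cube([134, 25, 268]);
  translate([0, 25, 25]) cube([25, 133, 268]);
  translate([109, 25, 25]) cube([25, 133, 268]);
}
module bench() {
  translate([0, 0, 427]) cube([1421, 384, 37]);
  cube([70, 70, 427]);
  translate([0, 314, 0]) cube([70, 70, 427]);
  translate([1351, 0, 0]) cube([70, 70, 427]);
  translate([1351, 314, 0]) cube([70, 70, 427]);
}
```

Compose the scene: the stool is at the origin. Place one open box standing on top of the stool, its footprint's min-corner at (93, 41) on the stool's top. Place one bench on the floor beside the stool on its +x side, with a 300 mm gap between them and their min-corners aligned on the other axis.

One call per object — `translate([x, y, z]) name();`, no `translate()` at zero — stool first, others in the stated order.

stool();
translate([93, 41, 432]) open_box();
translate([580, 0, 0]) bench();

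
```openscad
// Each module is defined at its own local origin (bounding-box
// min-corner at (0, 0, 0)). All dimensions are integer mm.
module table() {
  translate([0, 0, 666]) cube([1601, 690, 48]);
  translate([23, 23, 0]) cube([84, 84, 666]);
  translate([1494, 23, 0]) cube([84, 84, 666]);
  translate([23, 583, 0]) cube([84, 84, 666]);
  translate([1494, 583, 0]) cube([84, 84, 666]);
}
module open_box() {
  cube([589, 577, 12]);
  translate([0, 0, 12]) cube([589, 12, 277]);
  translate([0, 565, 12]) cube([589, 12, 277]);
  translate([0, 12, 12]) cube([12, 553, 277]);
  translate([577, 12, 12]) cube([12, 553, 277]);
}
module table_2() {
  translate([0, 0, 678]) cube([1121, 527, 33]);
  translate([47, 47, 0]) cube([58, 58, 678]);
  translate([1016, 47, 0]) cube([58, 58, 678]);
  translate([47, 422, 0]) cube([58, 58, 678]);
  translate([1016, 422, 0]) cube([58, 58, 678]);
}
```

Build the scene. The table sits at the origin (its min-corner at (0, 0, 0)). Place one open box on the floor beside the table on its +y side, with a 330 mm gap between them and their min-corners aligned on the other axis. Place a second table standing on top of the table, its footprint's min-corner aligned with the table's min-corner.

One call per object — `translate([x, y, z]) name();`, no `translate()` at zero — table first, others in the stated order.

table();
translate([0, 1020, 0]) open_box();
translate([0, 0, 714]) table_2();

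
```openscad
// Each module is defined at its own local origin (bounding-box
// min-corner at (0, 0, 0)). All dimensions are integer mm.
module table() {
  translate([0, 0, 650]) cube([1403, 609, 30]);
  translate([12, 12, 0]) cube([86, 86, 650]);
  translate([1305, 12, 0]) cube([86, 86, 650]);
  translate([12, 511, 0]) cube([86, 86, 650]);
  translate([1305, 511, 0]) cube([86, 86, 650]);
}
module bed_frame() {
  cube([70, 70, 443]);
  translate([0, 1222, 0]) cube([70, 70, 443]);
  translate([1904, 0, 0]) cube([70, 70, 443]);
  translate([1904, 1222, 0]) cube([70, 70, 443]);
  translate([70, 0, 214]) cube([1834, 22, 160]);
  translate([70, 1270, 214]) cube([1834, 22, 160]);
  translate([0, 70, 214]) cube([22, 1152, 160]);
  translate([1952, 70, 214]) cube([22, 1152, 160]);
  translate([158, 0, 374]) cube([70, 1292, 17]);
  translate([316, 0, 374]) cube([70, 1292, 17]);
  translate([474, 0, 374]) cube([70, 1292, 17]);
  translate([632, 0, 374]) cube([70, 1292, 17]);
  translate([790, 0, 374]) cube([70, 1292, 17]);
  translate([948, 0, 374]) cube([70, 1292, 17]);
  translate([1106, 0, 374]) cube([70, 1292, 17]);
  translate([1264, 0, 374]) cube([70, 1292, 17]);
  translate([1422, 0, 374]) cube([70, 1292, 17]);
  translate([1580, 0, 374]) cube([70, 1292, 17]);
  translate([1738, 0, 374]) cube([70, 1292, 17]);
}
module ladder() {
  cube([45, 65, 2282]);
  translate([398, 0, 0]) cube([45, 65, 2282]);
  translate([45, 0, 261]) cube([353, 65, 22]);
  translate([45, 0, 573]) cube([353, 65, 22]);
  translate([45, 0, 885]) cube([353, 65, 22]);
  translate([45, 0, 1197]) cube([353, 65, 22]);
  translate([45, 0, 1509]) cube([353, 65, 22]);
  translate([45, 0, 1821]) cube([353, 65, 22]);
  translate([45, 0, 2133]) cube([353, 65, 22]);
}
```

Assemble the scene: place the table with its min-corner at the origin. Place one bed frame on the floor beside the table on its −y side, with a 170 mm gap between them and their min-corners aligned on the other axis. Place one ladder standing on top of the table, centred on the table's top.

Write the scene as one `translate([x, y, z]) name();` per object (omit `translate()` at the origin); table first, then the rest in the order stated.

table();
translate([0, -1462, 0]) bed_frame();
translate([480, 272, 680]) ladder();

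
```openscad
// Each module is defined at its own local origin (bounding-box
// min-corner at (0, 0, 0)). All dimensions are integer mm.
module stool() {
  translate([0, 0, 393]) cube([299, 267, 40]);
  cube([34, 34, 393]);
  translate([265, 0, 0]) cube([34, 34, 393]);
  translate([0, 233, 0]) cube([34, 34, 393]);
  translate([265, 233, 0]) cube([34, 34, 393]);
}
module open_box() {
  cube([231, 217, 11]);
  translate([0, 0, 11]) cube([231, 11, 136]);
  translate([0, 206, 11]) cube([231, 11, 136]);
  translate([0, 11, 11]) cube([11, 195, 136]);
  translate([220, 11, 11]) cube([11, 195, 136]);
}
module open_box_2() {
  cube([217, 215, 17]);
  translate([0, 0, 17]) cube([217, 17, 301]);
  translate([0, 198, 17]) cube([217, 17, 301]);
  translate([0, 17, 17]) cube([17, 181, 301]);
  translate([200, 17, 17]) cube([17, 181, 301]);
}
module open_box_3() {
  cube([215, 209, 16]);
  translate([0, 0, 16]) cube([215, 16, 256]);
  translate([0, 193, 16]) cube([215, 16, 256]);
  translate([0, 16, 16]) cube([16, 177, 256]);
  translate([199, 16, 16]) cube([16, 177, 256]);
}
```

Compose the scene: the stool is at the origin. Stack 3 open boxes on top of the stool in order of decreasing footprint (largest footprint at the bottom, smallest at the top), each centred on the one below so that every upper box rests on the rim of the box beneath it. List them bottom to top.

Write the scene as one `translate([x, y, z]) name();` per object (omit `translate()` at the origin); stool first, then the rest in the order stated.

stool();
translate([34, 25, 433]) open_box();
translate([41, 26, 580]) open_box_2();
translate([42, 29, 898]) open_box_3();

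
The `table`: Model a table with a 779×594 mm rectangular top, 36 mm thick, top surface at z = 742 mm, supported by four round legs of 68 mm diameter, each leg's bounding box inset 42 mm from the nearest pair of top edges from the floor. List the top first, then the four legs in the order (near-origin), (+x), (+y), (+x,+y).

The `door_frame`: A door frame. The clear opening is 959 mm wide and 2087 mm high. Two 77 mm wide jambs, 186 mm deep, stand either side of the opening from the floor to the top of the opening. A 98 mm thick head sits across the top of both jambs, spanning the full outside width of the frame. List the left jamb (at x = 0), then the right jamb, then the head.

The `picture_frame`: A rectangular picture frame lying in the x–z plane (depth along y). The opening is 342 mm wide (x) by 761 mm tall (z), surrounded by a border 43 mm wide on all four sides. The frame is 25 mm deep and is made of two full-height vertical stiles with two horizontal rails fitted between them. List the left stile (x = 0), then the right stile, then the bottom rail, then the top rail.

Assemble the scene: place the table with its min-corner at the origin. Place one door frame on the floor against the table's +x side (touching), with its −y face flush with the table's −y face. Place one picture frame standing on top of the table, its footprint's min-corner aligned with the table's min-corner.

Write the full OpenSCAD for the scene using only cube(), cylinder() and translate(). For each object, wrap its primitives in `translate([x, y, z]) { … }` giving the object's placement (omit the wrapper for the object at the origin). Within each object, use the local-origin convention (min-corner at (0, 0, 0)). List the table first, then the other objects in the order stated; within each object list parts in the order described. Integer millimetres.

translate([0, 0, 706]) cube([779, 594, 36]);
translate([76, 76, 0]) cylinder(h = 706, r = 34);
translate([703, 76, 0]) cylinder(h = 706, r = 34);
translate([76, 518, 0]) cylinder(h = 706, r = 34);
translate([703, 518, 0]) cylinder(h = 706, r = 34);
translate([779, 0, 0]) {
  cube([77, 186, 2087]);
  translate([1036, 0, 0]) cube([77, 186, 2087]);
  translate([0, 0, 2087]) cube([1113, 186, 98]);
}
translate([0, 0, 742]) {
  cube([43, 25, 847]);
  translate([385, 0, 0]) cube([43, 25, 847]);
  translate([43, 0, 0]) cube([342, 25, 43]);
  translate([43, 0, 804]) cube([342, 25, 43]);
}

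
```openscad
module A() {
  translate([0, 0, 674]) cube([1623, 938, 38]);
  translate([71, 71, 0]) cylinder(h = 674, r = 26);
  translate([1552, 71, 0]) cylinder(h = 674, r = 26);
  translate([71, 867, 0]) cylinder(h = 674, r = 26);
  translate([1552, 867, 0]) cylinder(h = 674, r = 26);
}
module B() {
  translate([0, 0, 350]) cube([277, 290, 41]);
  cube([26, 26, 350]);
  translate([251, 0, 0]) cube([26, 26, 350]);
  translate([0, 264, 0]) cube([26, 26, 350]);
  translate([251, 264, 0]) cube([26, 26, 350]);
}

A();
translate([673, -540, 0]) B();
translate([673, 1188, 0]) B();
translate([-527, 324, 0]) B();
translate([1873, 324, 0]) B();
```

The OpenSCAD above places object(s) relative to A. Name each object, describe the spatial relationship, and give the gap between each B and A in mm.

Each stool's nearest face is 250 mm from the table's bounding box.

A is a table. B is a stool. Four stools sit around the table at the −y, +y, −x, +x sides. The gap between each stool and the table is 250 mm.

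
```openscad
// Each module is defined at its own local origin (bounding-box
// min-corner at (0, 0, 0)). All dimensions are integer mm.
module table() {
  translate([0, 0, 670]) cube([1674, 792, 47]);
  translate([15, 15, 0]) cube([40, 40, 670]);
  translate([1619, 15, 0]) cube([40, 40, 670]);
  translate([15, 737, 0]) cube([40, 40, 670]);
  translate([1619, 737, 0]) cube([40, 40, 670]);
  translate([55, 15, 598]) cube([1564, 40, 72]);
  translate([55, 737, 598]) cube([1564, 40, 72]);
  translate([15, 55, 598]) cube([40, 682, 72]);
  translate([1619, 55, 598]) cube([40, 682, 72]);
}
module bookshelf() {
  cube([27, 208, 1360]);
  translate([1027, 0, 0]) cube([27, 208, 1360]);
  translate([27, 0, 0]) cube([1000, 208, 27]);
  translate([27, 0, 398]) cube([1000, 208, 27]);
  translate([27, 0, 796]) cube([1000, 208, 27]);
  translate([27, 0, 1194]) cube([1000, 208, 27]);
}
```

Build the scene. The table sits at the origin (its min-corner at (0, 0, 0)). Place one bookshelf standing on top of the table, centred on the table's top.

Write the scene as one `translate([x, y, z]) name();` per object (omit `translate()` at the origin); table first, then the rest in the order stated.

table();
translate([310, 292, 717]) bookshelf();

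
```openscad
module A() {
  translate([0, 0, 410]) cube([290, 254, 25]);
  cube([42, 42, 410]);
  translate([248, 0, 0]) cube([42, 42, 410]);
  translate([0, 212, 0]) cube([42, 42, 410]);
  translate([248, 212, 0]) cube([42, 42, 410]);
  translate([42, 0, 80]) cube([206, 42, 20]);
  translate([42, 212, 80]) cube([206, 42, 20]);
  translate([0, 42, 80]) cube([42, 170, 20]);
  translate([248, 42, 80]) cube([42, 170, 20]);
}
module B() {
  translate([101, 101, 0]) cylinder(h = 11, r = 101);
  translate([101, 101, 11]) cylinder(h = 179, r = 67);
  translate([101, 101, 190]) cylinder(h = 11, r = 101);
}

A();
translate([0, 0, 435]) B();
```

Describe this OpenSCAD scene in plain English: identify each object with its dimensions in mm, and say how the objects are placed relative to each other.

A is a simple wooden stool: a rectangular seat 290 mm (x) by 254 mm (y), 25 mm thick, top face at z = 435 mm, on four square legs, each 42×42 mm in cross-section. The legs rest on z = 0, each flush with a corner of the seat. Four stretchers, 42 mm wide and 20 mm tall, connect adjacent legs with their undersides at z = 80 mm, each running between the inner faces of the legs it joins and aligned with the legs' outer faces on the other axis.

B is a spool: two coaxial disc flanges of radius 101 mm and thickness 11 mm, joined by a core cylinder of radius 67 mm and height 179 mm. The lower flange rests on z = 0 and the three cylinders share a vertical axis.

The spool is on top of the stool.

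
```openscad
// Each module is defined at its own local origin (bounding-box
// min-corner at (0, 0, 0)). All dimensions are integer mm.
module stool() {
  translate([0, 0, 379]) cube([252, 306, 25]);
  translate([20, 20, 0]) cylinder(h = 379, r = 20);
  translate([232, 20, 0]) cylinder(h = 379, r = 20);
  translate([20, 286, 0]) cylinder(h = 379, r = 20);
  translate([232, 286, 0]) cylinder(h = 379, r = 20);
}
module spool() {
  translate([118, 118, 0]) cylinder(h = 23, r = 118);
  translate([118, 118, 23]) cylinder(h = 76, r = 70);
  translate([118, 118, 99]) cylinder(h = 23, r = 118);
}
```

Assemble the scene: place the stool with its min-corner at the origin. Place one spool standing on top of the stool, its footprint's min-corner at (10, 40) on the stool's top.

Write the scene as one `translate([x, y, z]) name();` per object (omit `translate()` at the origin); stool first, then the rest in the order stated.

stool();
translate([10, 40, 404]) spool();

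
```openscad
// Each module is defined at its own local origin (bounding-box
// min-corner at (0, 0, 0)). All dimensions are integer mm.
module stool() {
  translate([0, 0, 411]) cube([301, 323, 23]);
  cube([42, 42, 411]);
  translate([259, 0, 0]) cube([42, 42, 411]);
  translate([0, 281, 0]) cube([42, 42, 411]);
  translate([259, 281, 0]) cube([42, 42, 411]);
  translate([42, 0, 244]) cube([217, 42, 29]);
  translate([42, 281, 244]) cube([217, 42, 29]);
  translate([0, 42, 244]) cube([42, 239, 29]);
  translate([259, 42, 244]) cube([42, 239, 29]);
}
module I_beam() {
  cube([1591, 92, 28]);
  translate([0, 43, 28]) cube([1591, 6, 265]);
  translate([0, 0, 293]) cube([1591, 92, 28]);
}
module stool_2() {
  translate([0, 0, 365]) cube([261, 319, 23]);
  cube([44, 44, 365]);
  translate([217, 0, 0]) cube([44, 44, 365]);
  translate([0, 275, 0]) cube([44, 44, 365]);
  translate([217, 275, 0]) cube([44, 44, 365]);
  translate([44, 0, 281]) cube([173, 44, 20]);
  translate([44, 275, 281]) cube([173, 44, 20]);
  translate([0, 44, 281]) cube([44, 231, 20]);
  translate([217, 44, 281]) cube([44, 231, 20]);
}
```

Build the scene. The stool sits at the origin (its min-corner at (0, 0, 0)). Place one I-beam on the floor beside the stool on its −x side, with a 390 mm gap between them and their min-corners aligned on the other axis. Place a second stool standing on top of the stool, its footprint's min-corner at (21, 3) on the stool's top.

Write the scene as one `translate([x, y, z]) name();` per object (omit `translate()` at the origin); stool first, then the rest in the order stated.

stool();
translate([-1981, 0, 0]) I_beam();
translate([21, 3, 434]) stool_2();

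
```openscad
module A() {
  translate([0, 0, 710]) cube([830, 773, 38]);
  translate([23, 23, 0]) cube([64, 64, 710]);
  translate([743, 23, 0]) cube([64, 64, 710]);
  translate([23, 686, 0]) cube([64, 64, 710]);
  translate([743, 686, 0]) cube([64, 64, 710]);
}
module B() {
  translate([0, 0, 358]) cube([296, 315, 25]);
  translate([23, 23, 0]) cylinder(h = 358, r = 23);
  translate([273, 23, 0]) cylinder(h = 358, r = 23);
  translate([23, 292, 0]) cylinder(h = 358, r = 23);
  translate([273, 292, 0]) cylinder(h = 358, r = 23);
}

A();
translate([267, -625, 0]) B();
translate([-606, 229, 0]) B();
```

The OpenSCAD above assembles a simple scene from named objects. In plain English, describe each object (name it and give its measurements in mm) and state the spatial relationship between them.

A is a table with a 830×773 mm rectangular top, 38 mm thick, top surface at z = 748 mm, supported by four 64×64 mm square legs, each inset 23 mm from the nearest pair of top edges, running from the floor.

B is a four-legged stool. The seat is a 296×315×25 mm slab whose top surface is at z = 383 mm; four round legs, each 46 mm in diameter, run from the floor (z = 0) to the underside of the seat, each leg's axis is inset half a diameter from the nearest pair of seat edges (so the leg's bounding box is flush with the corner).

Two stools sit around the table at the −y, −x sides.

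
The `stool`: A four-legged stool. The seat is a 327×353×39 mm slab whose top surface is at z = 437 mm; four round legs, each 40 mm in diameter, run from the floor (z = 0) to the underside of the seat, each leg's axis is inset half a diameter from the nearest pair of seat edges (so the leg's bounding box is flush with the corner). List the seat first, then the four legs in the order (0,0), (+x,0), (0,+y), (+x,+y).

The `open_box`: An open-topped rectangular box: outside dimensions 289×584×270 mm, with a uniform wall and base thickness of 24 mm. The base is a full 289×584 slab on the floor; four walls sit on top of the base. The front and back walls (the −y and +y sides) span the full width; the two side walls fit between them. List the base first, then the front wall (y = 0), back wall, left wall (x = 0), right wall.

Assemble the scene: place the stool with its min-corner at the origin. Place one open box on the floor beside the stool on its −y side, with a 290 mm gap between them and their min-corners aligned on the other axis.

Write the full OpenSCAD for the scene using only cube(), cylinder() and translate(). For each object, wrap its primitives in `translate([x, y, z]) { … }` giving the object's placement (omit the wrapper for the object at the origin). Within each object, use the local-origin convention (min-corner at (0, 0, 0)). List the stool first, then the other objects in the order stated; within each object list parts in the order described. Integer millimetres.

translate([0, 0, 398]) cube([327, 353, 39]);
translate([20, 20, 0]) cylinder(h = 398, r = 20);
translate([307, 20, 0]) cylinder(h = 398, r = 20);
translate([20, 333, 0]) cylinder(h = 398, r = 20);
translate([307, 333, 0]) cylinder(h = 398, r = 20);
translate([0, -874, 0]) {
  cube([289, 584, 24]);
  translate([0, 0, 24]) cube([289, 24, 246]);
  translate([0, 560, 24]) cube([289, 24, 246]);
  translate([0, 24, 24]) cube([24, 536, 246]);
  translate([265, 24, 24]) cube([24, 536, 246]);
}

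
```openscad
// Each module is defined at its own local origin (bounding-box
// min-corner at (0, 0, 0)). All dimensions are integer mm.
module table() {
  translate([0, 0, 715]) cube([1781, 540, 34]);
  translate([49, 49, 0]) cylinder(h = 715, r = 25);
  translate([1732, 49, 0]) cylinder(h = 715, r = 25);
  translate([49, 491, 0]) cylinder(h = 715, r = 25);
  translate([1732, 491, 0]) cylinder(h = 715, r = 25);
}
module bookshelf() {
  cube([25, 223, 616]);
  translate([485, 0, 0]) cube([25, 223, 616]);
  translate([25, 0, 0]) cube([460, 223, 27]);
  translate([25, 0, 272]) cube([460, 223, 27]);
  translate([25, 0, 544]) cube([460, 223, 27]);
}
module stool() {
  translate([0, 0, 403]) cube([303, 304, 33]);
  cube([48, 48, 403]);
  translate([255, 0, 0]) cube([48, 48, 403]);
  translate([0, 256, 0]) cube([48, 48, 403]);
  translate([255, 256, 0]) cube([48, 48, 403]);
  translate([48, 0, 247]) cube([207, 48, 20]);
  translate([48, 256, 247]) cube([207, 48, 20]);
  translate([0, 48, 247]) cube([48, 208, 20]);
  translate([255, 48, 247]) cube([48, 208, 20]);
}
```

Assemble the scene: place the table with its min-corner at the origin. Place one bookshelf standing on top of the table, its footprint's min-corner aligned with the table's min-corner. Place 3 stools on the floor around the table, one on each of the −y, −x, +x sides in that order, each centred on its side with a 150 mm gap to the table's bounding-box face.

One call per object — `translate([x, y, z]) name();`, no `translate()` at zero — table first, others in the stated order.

table();
translate([0, 0, 749]) bookshelf();
translate([739, -454, 0]) stool();
translate([-453, 118, 0]) stool();
translate([1931, 118, 0]) stool();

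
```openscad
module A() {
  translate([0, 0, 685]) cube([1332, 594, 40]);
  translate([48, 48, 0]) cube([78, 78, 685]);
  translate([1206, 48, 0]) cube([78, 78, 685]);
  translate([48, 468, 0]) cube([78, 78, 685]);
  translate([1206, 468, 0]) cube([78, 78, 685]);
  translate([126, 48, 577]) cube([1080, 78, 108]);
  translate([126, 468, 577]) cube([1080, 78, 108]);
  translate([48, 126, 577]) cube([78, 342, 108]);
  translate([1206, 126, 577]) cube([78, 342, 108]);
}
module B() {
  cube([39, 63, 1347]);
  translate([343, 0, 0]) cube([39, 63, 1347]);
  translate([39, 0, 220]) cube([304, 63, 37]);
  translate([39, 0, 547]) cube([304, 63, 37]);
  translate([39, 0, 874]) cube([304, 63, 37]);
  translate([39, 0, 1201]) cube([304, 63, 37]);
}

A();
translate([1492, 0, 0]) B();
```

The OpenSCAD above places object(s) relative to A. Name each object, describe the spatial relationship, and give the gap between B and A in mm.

A is a table. B is a ladder. The ladder is on the floor beside the table on its +x side. The gap between the ladder and the table is 160 mm.

The ladder's nearest face is 160 mm from the table's +x face.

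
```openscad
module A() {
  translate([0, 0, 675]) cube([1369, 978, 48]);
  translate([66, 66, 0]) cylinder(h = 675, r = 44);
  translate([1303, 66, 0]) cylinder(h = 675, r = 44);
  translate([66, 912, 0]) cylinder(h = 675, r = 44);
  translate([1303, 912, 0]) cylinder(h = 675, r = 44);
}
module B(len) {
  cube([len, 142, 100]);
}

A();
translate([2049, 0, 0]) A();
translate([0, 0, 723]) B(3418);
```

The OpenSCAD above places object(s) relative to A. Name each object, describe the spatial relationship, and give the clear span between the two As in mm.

Second table starts at x = 2049; first ends at x = 1369; clear span = 2049 − 1369 = 680 mm.

A is a table. B is a beam. A beam spans the tops of two tables. The clear span between the two tables is 680 mm.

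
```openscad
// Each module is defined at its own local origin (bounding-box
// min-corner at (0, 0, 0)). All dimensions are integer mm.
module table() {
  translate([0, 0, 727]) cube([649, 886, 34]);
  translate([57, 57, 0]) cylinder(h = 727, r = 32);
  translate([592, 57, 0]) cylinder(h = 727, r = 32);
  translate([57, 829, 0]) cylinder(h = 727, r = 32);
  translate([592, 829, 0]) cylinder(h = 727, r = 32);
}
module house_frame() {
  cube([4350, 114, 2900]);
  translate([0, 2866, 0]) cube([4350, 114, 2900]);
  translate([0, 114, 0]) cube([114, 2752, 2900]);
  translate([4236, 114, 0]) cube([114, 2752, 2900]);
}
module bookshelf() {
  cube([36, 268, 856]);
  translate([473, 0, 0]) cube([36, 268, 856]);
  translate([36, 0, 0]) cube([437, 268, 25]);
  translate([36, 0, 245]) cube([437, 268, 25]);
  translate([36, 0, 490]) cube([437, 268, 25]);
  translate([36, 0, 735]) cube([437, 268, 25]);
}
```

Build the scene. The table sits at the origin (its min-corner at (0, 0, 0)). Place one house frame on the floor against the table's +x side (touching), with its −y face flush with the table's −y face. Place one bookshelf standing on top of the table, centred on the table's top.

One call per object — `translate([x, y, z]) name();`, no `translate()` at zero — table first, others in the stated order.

table();
translate([649, 0, 0]) house_frame();
translate([70, 309, 761]) bookshelf();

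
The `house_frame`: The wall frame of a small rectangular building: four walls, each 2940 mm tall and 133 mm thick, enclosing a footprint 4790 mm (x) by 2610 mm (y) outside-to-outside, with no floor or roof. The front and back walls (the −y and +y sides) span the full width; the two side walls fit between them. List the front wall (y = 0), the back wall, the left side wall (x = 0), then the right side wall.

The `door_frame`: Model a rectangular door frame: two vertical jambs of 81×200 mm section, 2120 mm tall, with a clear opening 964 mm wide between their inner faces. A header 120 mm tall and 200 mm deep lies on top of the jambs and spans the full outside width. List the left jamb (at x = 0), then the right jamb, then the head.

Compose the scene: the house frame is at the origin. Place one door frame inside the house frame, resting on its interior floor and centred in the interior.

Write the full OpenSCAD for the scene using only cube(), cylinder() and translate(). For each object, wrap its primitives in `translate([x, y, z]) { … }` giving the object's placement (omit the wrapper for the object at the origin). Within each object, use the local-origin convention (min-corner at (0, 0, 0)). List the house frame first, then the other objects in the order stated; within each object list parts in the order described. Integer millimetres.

cube([4790, 133, 2940]);
translate([0, 2477, 0]) cube([4790, 133, 2940]);
translate([0, 133, 0]) cube([133, 2344, 2940]);
translate([4657, 133, 0]) cube([133, 2344, 2940]);
translate([1832, 1205, 0]) {
  cube([81, 200, 2120]);
  translate([1045, 0, 0]) cube([81, 200, 2120]);
  translate([0, 0, 2120]) cube([1126, 200, 120]);
}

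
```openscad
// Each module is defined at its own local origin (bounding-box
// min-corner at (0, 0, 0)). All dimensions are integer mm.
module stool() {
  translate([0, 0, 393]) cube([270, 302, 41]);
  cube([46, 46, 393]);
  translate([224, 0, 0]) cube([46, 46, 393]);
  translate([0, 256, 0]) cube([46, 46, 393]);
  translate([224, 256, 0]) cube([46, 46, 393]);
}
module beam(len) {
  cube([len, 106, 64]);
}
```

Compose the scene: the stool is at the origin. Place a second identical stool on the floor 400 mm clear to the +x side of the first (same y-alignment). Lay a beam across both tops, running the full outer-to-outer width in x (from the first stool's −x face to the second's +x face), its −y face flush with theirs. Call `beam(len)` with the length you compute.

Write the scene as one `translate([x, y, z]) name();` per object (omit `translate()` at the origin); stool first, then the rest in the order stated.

stool();
translate([670, 0, 0]) stool();
translate([0, 0, 434]) beam(940);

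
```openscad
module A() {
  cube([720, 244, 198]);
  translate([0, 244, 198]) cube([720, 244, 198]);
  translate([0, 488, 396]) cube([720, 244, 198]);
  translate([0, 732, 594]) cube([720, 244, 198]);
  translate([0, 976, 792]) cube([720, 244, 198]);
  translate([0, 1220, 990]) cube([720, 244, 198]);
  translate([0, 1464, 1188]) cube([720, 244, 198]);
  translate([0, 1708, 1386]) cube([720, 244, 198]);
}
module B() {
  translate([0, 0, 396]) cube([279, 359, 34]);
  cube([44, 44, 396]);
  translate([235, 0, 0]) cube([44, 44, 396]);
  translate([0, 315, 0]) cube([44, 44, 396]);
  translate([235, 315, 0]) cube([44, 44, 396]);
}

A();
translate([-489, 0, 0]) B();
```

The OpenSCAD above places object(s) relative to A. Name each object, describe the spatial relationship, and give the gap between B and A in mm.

A is a staircase. B is a stool. The stool is on the floor beside the staircase on its −x side. The gap between the stool and the staircase is 210 mm.

The stool's nearest face is 210 mm from the staircase's −x face.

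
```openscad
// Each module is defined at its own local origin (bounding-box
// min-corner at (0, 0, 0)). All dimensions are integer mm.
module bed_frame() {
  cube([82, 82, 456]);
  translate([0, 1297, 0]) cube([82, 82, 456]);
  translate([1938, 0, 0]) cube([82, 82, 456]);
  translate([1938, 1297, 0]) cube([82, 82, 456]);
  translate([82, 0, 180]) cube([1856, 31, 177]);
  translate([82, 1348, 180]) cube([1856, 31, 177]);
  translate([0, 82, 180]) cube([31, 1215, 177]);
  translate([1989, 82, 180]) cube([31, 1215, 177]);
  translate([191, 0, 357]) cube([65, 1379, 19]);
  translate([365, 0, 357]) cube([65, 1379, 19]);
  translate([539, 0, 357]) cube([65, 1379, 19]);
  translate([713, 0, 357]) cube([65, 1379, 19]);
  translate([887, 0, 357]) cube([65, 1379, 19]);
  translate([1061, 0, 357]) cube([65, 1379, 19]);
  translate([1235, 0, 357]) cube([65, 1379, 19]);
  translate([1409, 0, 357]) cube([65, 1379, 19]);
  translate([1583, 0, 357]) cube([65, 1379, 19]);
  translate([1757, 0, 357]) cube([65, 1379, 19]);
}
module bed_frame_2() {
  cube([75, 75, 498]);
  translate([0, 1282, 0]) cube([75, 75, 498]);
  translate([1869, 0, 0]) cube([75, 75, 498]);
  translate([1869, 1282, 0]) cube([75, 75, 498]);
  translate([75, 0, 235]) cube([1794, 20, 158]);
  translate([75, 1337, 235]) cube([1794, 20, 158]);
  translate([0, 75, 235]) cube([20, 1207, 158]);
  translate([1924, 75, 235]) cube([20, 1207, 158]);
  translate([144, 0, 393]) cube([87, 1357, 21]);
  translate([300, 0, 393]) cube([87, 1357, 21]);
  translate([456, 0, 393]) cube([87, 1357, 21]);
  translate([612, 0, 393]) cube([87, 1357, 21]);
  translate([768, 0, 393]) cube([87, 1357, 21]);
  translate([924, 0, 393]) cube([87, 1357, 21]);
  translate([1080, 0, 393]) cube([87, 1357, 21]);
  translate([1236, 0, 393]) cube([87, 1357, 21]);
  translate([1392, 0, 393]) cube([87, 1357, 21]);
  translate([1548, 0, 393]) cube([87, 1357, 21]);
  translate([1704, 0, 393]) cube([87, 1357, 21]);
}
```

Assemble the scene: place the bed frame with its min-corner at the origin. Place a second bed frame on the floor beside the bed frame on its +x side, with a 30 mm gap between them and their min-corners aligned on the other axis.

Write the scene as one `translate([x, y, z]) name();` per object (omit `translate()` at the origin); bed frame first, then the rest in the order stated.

bed_frame();
translate([2050, 0, 0]) bed_frame_2();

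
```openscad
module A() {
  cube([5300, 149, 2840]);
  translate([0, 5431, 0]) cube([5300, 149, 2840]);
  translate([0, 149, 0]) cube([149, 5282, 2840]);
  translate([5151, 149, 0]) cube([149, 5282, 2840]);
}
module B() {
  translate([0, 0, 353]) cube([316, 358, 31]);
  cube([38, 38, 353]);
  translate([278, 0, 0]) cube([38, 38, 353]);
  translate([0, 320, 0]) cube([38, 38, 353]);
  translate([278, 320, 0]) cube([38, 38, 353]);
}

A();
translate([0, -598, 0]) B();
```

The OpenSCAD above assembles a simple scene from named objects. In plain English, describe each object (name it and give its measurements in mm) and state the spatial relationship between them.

A is a box-shaped house frame (walls only): outside footprint 5300×5580 mm, wall height 2840 mm, wall thickness 149 mm. The two y-facing walls run the full x-width; the two x-facing walls fit between the inner faces of the y-facing walls.

B is a four-legged stool. The seat is a 316×358×31 mm slab whose top surface is at z = 384 mm; four square legs, each 38×38 mm in cross-section, run from the floor (z = 0) to the underside of the seat, each flush with a corner of the seat.

The stool is on the floor beside the house frame on its −y side.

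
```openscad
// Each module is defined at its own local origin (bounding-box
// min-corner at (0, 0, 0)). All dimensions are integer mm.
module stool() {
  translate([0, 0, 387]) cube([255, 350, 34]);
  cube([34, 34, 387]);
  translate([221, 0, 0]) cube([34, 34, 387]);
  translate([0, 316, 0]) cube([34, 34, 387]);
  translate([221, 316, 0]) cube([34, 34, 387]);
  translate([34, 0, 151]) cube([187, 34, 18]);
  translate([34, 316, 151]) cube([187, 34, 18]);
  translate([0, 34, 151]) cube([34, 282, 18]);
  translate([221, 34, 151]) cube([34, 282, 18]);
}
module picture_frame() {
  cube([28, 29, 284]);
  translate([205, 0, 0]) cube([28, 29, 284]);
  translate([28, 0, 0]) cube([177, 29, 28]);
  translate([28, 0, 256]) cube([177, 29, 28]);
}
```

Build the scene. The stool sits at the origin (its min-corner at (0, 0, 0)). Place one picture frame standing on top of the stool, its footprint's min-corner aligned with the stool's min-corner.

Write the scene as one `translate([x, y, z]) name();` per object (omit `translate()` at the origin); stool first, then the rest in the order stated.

stool();
translate([0, 0, 421]) picture_frame();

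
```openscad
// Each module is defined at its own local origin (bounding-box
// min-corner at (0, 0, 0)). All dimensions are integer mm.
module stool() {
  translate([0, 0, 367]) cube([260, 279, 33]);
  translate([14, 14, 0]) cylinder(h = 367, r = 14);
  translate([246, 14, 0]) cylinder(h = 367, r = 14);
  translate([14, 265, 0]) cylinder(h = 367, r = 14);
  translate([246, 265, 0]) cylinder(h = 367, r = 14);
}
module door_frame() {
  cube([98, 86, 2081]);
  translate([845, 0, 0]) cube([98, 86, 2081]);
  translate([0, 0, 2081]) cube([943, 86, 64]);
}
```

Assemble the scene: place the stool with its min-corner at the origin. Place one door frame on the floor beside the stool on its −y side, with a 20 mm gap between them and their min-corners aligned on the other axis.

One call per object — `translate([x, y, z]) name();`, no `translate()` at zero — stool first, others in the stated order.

stool();
translate([0, -106, 0]) door_frame();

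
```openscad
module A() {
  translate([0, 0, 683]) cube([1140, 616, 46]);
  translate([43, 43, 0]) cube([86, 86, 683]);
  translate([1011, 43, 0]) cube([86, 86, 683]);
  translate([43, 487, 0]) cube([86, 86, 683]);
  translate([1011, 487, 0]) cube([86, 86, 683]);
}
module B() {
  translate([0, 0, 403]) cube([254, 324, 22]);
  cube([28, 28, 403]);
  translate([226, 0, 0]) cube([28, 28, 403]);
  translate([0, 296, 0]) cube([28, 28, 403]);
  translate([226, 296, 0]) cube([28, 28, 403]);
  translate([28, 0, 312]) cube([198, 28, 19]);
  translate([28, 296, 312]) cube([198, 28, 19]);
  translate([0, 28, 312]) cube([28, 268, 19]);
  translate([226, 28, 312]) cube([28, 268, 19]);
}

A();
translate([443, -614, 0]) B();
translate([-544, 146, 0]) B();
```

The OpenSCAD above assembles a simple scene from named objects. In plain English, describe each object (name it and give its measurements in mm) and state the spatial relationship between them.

A is a table with a 1140×616 mm rectangular top, 46 mm thick, top surface at z = 729 mm, supported by four 86×86 mm square legs, each inset 43 mm from the nearest pair of top edges, running from the floor.

B is a four-legged stool. The seat is a 254×324×22 mm slab whose top surface is at z = 425 mm; four square legs, each 28×28 mm in cross-section, run from the floor (z = 0) to the underside of the seat, each flush with a corner of the seat. Four stretchers, 28 mm wide and 19 mm tall, connect adjacent legs with their undersides at z = 312 mm, each running between the inner faces of the legs it joins and aligned with the legs' outer faces on the other axis.

Two stools sit around the table at the −y, −x sides.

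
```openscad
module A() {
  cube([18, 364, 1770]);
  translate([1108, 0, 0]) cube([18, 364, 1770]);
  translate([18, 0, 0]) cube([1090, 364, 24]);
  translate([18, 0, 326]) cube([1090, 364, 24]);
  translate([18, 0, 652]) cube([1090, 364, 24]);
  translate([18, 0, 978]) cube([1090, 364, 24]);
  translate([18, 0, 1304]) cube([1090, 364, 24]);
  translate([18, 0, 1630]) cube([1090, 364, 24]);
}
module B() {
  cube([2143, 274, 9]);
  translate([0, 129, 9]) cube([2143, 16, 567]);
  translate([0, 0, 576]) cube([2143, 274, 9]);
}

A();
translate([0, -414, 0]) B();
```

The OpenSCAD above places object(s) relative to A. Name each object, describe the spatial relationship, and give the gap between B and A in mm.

A is a bookshelf. B is an I-beam. The I-beam is on the floor beside the bookshelf on its −y side. The gap between the I-beam and the bookshelf is 140 mm.

The I-beam's nearest face is 140 mm from the bookshelf's −y face.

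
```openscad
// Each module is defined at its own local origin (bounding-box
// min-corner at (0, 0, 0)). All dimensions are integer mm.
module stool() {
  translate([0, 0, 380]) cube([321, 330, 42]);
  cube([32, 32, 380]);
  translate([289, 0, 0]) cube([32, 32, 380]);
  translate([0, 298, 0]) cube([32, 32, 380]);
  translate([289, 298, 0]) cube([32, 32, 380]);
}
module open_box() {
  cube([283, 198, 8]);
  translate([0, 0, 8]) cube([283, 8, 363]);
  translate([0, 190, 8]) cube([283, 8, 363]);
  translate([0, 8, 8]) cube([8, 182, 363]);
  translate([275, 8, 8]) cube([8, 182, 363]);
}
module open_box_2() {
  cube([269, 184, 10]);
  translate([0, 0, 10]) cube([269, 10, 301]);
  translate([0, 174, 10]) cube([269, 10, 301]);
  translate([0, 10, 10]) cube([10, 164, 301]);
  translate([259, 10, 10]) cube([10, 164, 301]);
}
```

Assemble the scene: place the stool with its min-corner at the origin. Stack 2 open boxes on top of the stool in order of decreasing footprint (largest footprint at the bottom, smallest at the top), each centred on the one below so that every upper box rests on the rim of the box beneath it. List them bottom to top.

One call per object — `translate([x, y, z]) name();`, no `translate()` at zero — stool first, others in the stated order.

stool();
translate([19, 66, 422]) open_box();
translate([26, 73, 793]) open_box_2();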